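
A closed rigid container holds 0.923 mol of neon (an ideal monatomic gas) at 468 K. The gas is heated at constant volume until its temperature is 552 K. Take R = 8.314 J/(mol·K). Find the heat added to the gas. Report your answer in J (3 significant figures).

Constant volume ⇒ W = 0, so Q = ΔU = nCᵥΔT with Cᵥ = 3R/2 = 12.47 J/(mol·K).
ΔU = (0.923)(12.47)(552 − 468) = 966.9 J.

Q ≈ 967 J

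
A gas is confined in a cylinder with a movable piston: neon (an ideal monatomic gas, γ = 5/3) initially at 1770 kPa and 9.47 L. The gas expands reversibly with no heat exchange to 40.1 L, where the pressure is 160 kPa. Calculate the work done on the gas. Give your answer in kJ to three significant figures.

Adiabatic: W = (P₁V₁ − P₂V₂)/(γ − 1) with γ = 5/3.
P₁V₁ = 16762 J, P₂V₂ = 6416 J.
W = (16762 − 6416) / 0.6667 = 15519 J.
Work on gas = −W_by = -15519 J.

W ≈ -15.5 kJ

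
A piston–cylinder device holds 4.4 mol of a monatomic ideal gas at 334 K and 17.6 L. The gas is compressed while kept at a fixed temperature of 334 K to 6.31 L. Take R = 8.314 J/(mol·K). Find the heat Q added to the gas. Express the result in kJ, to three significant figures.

Q ≈ -12.5 kJ

Isothermal ⇒ ΔU = 0, so Q = W = nRT ln(V₂/V₁).
Q = (4.4)(8.314)(334) ln(6.31/17.6) = 12218 × -1.026 = -12533 J.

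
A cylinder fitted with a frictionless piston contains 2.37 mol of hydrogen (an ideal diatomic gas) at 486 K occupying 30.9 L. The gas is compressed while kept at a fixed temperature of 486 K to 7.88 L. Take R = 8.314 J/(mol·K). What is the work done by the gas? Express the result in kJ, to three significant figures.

W ≈ -13.1 kJ

Isothermal: W = nRT ln(V₂/V₁).
W = (2.37)(8.314)(486) × ln(7.88/30.9)
  = 9576 × -1.366
W_by_gas = -13085 J.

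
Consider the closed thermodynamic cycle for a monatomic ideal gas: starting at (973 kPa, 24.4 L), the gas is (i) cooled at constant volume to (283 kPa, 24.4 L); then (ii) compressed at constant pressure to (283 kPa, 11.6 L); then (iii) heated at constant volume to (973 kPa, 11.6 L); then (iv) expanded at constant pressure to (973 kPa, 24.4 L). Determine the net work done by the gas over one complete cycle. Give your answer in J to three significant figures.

W_net ≈ 8830 J

Constant-volume legs do no work.
W(ii) = (283)(11.6 − 24.4) = -3622 J; W(iv) = (973)(24.4 − 11.6) = 12454 J.
W_net = -3622 + 12454 = 8832 J (the clockwise enclosed area).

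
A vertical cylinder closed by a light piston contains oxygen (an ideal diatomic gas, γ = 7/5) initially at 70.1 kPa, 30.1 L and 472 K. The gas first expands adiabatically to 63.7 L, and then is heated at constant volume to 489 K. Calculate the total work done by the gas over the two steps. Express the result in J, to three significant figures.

W_total ≈ 1370 J

Step 1 (adiabatic): W = (P₁V₁ − P₂V₂)/(γ−1) = (2110 − 1563)/0.4 = 1367 J.
Step 2 (isochoric): W = 0 (constant volume).
W_total = 1367 + 0 = 1367 J.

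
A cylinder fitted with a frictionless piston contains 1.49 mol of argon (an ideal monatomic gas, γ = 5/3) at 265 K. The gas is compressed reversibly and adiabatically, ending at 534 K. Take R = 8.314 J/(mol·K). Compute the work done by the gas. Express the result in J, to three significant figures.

W ≈ -5000 J

Adiabatic ⇒ Q = 0, so W_by = −ΔU = nCᵥ(T₁ − T₂).
Cᵥ = 3R/2 = 12.47 J/(mol·K).
W = (1.49)(12.47)(265 − 534) = -4999 J.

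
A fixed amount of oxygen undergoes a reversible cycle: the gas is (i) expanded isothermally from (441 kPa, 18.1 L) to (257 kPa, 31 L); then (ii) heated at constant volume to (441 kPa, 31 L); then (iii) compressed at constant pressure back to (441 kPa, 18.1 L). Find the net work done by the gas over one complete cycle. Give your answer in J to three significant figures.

Leg (i): W = PᵢVᵢ ln(V_f/Vᵢ) = (7982) ln(31/18.1) = 4295 J.
Leg (ii): W = 0.
Leg (iii): W = PΔV = (441)(18.1 − 31) = -5689 J.
W_net = 4295 − 5689 = -1394 J.

W_net ≈ -1390 J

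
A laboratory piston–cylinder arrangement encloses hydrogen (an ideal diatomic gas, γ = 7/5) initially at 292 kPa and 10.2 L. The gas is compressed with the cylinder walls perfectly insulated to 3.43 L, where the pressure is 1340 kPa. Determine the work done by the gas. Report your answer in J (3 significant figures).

Adiabatic: W = (P₁V₁ − P₂V₂)/(γ − 1) with γ = 7/5.
P₁V₁ = 2978 J, P₂V₂ = 4596 J.
W = (2978 − 4596) / 0.4 = -4045 J.

W ≈ -4040 J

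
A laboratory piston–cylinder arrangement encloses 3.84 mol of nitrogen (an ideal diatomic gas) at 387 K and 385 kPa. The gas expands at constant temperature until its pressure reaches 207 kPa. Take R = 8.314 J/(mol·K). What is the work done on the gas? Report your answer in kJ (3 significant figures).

W ≈ -7.67 kJ

Isothermal process: W = nRT ln(V₂/V₁) = nRT ln(P₁/P₂).
W = (3.84)(8.314)(387) × ln(385/207)
  = 12355 × ln(1.86) = 12355 × 0.6205
W_by_gas = 7667 J; work on gas = −W_by = -7667 J.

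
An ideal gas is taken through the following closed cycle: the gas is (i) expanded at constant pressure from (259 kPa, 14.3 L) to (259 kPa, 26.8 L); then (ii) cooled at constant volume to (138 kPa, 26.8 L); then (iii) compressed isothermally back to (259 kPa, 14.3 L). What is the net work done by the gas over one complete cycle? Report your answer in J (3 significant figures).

Leg (i): W = PΔV = (259)(26.8 − 14.3) = 3238 J.
Leg (ii): W = 0.
Leg (iii): W = PᵢVᵢ ln(V_f/Vᵢ) = (3698) ln(14.3/26.8) = -2323 J.
W_net = 3238 − 2323 = 914.4 J.

W_net ≈ 914 J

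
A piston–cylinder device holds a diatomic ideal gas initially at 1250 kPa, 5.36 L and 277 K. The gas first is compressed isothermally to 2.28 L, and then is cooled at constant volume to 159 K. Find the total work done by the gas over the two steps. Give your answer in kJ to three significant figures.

Step 1 (isothermal): W = P₁V₁ ln(V₂/V₁) = (6700) ln(2.28/5.36) = -5727 J.
Step 2 (isochoric): W = 0 (constant volume).
W_total = -5727 + 0 = -5727 J.

W_total ≈ -5.73 kJ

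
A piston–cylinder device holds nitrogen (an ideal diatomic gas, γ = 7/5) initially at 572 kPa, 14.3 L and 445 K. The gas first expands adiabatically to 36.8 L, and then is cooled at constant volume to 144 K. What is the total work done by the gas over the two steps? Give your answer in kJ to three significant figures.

W_total ≈ 6.44 kJ

Step 1 (adiabatic): W = (P₁V₁ − P₂V₂)/(γ−1) = (8180 − 5604)/0.4 = 6438 J.
Step 2 (isochoric): W = 0 (constant volume).
W_total = 6438 + 0 = 6438 J.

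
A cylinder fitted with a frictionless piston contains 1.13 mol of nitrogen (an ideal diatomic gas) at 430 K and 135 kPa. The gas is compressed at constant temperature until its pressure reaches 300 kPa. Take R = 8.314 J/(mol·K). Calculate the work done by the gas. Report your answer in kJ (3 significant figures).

Isothermal process: W = nRT ln(V₂/V₁) = nRT ln(P₁/P₂).
W = (1.13)(8.314)(430) × ln(135/300)
  = 4040 × ln(0.45) = 4040 × -0.7985
W_by_gas = -3226 J.

W ≈ -3.23 kJ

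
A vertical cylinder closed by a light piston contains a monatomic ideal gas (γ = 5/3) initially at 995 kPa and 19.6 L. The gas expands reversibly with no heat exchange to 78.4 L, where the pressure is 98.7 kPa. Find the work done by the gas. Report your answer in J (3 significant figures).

W ≈ 17600 J

Adiabatic: W = (P₁V₁ − P₂V₂)/(γ − 1) with γ = 5/3.
P₁V₁ = 19502 J, P₂V₂ = 7738 J.
W = (19502 − 7738) / 0.6667 = 17646 J.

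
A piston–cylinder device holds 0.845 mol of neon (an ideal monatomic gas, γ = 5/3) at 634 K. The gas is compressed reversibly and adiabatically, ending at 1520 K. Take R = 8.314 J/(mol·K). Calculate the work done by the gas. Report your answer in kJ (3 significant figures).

Adiabatic ⇒ Q = 0, so W_by = −ΔU = nCᵥ(T₁ − T₂).
Cᵥ = 3R/2 = 12.47 J/(mol·K).
W = (0.845)(12.47)(634 − 1520) = -9337 J.

W ≈ -9.34 kJ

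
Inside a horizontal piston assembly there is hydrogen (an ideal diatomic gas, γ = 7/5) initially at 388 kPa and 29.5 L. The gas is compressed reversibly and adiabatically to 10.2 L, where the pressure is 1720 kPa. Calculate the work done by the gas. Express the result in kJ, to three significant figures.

Adiabatic: W = (P₁V₁ − P₂V₂)/(γ − 1) with γ = 7/5.
P₁V₁ = 11446 J, P₂V₂ = 17544 J.
W = (11446 − 17544) / 0.4 = -15245 J.

W ≈ -15.2 kJ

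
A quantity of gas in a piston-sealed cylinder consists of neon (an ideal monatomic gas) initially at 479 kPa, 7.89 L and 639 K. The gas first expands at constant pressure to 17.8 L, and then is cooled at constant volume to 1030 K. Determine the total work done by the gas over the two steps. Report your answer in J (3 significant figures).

Step 1 (isobaric): W = PΔV = (479 kPa)(17.8 − 7.89 L) = 4747 J.
Step 2 (isochoric): W = 0 (constant volume).
W_total = 4747 + 0 = 4747 J.

W_total ≈ 4750 J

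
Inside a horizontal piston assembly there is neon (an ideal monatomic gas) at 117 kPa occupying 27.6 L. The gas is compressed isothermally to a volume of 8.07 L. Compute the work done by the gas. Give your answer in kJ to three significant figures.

W ≈ -3.97 kJ

Isothermal: W = nRT ln(V₂/V₁) = P₁V₁ ln(V₂/V₁).
P₁V₁ = (117 kPa)(27.6 L) = 3229 J.
W = 3229 × ln(8.07/27.6) = 3229 × -1.23
W_by_gas = -3971 J.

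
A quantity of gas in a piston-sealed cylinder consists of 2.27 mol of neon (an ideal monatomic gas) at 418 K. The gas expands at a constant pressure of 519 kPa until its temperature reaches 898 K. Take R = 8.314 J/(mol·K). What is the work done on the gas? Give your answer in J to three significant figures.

Isobaric: W = P ΔV = nR ΔT.
W = (2.27)(8.314)(898 − 418) = 9059 J.
Work on gas = −W_by = -9059 J.

W ≈ -9060 J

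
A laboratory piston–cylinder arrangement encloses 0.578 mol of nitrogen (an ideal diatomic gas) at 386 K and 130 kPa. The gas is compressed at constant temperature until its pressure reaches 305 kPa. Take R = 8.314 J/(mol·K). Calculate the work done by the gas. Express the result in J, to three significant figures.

W ≈ -1580 J

Isothermal process: W = nRT ln(V₂/V₁) = nRT ln(P₁/P₂).
W = (0.578)(8.314)(386) × ln(130/305)
  = 1855 × ln(0.4262) = 1855 × -0.8528
W_by_gas = -1582 J.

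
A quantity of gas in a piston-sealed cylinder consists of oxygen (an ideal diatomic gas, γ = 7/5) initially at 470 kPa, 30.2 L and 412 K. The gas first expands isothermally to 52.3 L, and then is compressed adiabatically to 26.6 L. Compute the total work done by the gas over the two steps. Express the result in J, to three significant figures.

W_total ≈ -3220 J

Step 1 (isothermal): W = P₁V₁ ln(V₂/V₁) = (14194) ln(52.3/30.2) = 7795 J.
After step 1: P = 271.4 kPa, V = 52.3 L, T = 412 K.
Step 2 (adiabatic): W = (P₁V₁ − P₂V₂)/(γ−1) = (14194 − 18602)/0.4 = -11019 J.
W_total = 7795 − 11019 = -3225 J.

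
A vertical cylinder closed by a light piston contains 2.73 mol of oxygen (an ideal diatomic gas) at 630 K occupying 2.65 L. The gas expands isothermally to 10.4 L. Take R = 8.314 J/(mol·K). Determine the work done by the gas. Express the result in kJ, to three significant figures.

W ≈ 19.6 kJ

Isothermal: W = nRT ln(V₂/V₁).
W = (2.73)(8.314)(630) × ln(10.4/2.65)
  = 14299 × 1.367
W_by_gas = 19551 J.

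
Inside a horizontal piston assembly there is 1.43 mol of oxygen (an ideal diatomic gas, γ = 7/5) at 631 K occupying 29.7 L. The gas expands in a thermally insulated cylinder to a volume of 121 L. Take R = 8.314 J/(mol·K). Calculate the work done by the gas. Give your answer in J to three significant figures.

W ≈ 8060 J

Adiabatic: TV^(γ−1) = const with γ = 7/5.
T₂ = T₁ (V₁/V₂)^(γ−1) = 631 × (29.7/121)^0.4 = 631 × 0.5701 = 359.8 K.
W_by = nCᵥ(T₁ − T₂) = (1.43)(20.79)(631 − 359.8) = 8062 J.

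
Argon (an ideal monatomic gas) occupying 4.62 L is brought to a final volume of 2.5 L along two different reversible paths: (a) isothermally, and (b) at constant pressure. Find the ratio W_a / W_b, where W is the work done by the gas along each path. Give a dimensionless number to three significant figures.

Path (a) isothermal: W = P₁V₁ ln(V₂/V₁) → W_a/(P₁V₁) = -0.6141.
Path (b) isobaric: W = P₁(V₂ − V₁) → W_b/(P₁V₁) = -0.4589.
W_a / W_b = -0.6141 / -0.4589 = 1.338.

W_a / W_b ≈ 1.34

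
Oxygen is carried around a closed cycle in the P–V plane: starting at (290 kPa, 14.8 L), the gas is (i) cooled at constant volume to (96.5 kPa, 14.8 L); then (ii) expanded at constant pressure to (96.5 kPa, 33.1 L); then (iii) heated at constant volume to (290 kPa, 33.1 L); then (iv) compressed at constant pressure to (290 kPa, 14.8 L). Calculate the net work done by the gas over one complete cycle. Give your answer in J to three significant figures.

W_net ≈ -3540 J

Constant-volume legs do no work.
W(ii) = (96.5)(33.1 − 14.8) = 1766 J; W(iv) = (290)(14.8 − 33.1) = -5307 J.
W_net = 1766 − 5307 = -3541 J (the counter-clockwise enclosed area).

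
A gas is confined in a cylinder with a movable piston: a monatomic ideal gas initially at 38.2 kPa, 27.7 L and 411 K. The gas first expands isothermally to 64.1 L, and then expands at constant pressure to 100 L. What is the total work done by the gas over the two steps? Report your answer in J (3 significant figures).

W_total ≈ 1480 J

Step 1 (isothermal): W = P₁V₁ ln(V₂/V₁) = (1058) ln(64.1/27.7) = 887.8 J.
After step 1: P = 16.51 kPa, V = 64.1 L, T = 411 K.
Step 2 (isobaric): W = PΔV = (16.51 kPa)(100 − 64.1 L) = 592.6 J.
W_total = 887.8 + 592.6 = 1480 J.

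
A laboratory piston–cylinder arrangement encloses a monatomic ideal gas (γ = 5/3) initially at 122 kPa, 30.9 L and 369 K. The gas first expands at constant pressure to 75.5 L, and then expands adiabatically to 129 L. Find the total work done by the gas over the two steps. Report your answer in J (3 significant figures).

W_total ≈ 9590 J

Step 1 (isobaric): W = PΔV = (122 kPa)(75.5 − 30.9 L) = 5441 J.
After step 1: P = 122 kPa, V = 75.5 L, T = 901.6 K.
Step 2 (adiabatic): W = (P₁V₁ − P₂V₂)/(γ−1) = (9211 − 6445)/0.667 = 4149 J.
W_total = 5441 + 4149 = 9590 J.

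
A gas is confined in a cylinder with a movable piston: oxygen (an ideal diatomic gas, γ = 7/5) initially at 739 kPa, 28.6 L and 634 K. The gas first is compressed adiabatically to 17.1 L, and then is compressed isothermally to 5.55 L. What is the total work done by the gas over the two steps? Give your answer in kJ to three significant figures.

Step 1 (adiabatic): W = (P₁V₁ − P₂V₂)/(γ−1) = (21135 − 25963)/0.4 = -12070 J.
After step 1: P = 1518 kPa, V = 17.1 L, T = 778.8 K.
Step 2 (isothermal): W = P₁V₁ ln(V₂/V₁) = (25963) ln(5.55/17.1) = -29216 J.
W_total = -12070 − 29216 = -41285 J.

W_total ≈ -41.3 kJ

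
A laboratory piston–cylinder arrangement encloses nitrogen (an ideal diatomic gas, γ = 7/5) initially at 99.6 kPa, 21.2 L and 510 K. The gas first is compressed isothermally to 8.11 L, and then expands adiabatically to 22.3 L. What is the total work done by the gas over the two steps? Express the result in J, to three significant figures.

Step 1 (isothermal): W = P₁V₁ ln(V₂/V₁) = (2112) ln(8.11/21.2) = -2029 J.
After step 1: P = 260.4 kPa, V = 8.11 L, T = 510 K.
Step 2 (adiabatic): W = (P₁V₁ − P₂V₂)/(γ−1) = (2112 − 1409)/0.4 = 1757 J.
W_total = -2029 + 1757 = -272.4 J.

W_total ≈ -272 J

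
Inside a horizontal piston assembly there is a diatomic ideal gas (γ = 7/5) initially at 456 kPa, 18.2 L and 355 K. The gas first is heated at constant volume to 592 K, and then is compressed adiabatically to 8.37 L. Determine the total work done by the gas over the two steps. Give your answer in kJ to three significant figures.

W_total ≈ -12.6 kJ

Step 1 (isochoric): W = 0 (constant volume).
After step 1: P = 760.4 kPa (V unchanged).
Step 2 (adiabatic): W = (P₁V₁ − P₂V₂)/(γ−1) = (13840 − 18883)/0.4 = -12608 J.
W_total = 0 − 12608 = -12608 J.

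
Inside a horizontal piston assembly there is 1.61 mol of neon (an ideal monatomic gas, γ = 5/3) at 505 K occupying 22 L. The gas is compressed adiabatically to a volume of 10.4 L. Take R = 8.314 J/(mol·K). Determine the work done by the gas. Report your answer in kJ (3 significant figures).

Adiabatic: TV^(γ−1) = const with γ = 5/3.
T₂ = T₁ (V₁/V₂)^(γ−1) = 505 × (22/10.4)^0.667 = 505 × 1.648 = 832.2 K.
W_by = nCᵥ(T₁ − T₂) = (1.61)(12.47)(505 − 832.2) = -6569 J.

W ≈ -6.57 kJ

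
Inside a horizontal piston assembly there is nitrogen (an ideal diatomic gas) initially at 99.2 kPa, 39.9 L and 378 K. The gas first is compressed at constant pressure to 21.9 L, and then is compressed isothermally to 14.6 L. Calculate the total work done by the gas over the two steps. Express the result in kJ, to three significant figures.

Step 1 (isobaric): W = PΔV = (99.2 kPa)(21.9 − 39.9 L) = -1786 J.
After step 1: P = 99.2 kPa, V = 21.9 L, T = 207.5 K.
Step 2 (isothermal): W = P₁V₁ ln(V₂/V₁) = (2172) ln(14.6/21.9) = -880.9 J.
W_total = -1786 − 880.9 = -2666 J.

W_total ≈ -2.67 kJ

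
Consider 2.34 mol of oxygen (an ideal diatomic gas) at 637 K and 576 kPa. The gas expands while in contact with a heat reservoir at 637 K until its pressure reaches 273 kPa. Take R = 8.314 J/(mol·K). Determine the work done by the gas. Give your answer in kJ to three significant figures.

Isothermal process: W = nRT ln(V₂/V₁) = nRT ln(P₁/P₂).
W = (2.34)(8.314)(637) × ln(576/273)
  = 12393 × ln(2.11) = 12393 × 0.7466
W_by_gas = 9253 J.

W ≈ 9.25 kJ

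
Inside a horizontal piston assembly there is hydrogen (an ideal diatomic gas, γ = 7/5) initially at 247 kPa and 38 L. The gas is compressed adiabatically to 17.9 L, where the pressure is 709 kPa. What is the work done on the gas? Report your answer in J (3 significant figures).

W ≈ 8260 J

Adiabatic: W = (P₁V₁ − P₂V₂)/(γ − 1) with γ = 7/5.
P₁V₁ = 9386 J, P₂V₂ = 12691 J.
W = (9386 − 12691) / 0.4 = -8263 J.
Work on gas = −W_by = 8263 J.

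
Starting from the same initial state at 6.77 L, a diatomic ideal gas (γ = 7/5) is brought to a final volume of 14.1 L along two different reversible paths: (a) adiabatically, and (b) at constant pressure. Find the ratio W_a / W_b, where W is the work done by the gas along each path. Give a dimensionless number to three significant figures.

Path (a) adiabatic: W = P₁V₁(1 − (V₁/V₂)^(γ−1))/(γ−1) → W_a/(P₁V₁) = 0.6358.
Path (b) isobaric: W = P₁(V₂ − V₁) → W_b/(P₁V₁) = 1.083.
W_a / W_b = 0.6358 / 1.083 = 0.5872.

W_a / W_b ≈ 0.587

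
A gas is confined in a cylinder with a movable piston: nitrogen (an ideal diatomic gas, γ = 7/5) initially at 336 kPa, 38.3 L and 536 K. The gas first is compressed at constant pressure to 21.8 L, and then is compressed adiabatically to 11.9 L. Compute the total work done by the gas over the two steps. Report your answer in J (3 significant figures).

W_total ≈ -10600 J

Step 1 (isobaric): W = PΔV = (336 kPa)(21.8 − 38.3 L) = -5544 J.
After step 1: P = 336 kPa, V = 21.8 L, T = 305.1 K.
Step 2 (adiabatic): W = (P₁V₁ − P₂V₂)/(γ−1) = (7325 − 9332)/0.4 = -5017 J.
W_total = -5544 − 5017 = -10561 J.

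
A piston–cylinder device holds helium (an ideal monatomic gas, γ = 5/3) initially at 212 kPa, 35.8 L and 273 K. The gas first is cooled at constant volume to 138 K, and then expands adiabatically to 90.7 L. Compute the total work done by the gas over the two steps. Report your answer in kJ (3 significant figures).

W_total ≈ 2.66 kJ

Step 1 (isochoric): W = 0 (constant volume).
After step 1: P = 107.2 kPa (V unchanged).
Step 2 (adiabatic): W = (P₁V₁ − P₂V₂)/(γ−1) = (3837 − 2064)/0.667 = 2658 J.
W_total = 0 + 2658 = 2658 J.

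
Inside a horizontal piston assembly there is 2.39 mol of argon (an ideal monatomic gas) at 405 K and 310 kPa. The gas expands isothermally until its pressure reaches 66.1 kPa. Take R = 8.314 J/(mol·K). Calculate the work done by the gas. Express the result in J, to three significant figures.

W ≈ 12400 J

Isothermal process: W = nRT ln(V₂/V₁) = nRT ln(P₁/P₂).
W = (2.39)(8.314)(405) × ln(310/66.1)
  = 8048 × ln(4.69) = 8048 × 1.545
W_by_gas = 12437 J.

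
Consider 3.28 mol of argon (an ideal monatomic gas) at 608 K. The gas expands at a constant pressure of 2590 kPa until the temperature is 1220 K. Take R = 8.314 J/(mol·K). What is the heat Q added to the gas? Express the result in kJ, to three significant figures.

Isobaric: W = nRΔT = (3.28)(8.314)(612) = 16689 J.
ΔU = nCᵥΔT with Cᵥ = 3R/2: ΔU = (3.28)(12.47)(612) = 25034 J.
Q = ΔU + W = 25034 + 16689 = 41723 J.

Q ≈ 41.7 kJ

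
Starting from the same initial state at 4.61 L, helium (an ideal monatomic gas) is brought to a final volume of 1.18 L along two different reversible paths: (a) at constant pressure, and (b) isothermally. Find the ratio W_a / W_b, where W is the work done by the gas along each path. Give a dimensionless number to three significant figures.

Path (a) isobaric: W = P₁(V₂ − V₁) → W_a/(P₁V₁) = -0.744.
Path (b) isothermal: W = P₁V₁ ln(V₂/V₁) → W_b/(P₁V₁) = -1.363.
W_a / W_b = -0.744 / -1.363 = 0.546.

W_a / W_b ≈ 0.546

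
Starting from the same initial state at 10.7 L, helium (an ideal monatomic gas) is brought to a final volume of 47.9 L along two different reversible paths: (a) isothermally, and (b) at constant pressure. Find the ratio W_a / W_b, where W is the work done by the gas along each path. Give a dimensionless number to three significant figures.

W_a / W_b ≈ 0.431

Path (a) isothermal: W = P₁V₁ ln(V₂/V₁) → W_a/(P₁V₁) = 1.499.
Path (b) isobaric: W = P₁(V₂ − V₁) → W_b/(P₁V₁) = 3.477.
W_a / W_b = 1.499 / 3.477 = 0.4311.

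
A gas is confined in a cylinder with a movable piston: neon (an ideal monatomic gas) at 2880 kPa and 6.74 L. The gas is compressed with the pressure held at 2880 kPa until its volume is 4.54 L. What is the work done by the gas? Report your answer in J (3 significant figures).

Isobaric: W = P ΔV.
W = (2880 kPa)(4.54 − 6.74 L) = (2880)(-2.2) = -6336 J.

W ≈ -6340 J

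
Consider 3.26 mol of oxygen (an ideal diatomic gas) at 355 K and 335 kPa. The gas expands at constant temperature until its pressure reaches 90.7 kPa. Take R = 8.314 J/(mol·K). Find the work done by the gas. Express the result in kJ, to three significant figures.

Isothermal process: W = nRT ln(V₂/V₁) = nRT ln(P₁/P₂).
W = (3.26)(8.314)(355) × ln(335/90.7)
  = 9622 × ln(3.693) = 9622 × 1.307
W_by_gas = 12572 J.

W ≈ 12.6 kJ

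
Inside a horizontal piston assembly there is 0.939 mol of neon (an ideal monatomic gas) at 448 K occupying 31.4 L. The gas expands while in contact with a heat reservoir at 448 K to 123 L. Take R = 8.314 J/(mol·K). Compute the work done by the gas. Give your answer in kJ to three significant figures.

W ≈ 4.78 kJ

Isothermal: W = nRT ln(V₂/V₁).
W = (0.939)(8.314)(448) × ln(123/31.4)
  = 3497 × 1.365
W_by_gas = 4775 J.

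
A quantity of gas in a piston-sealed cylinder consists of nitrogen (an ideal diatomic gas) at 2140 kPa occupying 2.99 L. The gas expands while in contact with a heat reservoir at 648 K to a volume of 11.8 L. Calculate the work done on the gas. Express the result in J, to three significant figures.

Isothermal: W = nRT ln(V₂/V₁) = P₁V₁ ln(V₂/V₁).
P₁V₁ = (2140 kPa)(2.99 L) = 6399 J.
W = 6399 × ln(11.8/2.99) = 6399 × 1.373
W_by_gas = 8784 J; work on gas = −W_by = -8784 J.

W ≈ -8780 J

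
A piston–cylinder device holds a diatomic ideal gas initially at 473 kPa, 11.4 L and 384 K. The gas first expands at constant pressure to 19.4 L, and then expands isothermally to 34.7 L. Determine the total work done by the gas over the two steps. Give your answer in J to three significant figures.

Step 1 (isobaric): W = PΔV = (473 kPa)(19.4 − 11.4 L) = 3784 J.
After step 1: P = 473 kPa, V = 19.4 L, T = 653.5 K.
Step 2 (isothermal): W = P₁V₁ ln(V₂/V₁) = (9176) ln(34.7/19.4) = 5336 J.
W_total = 3784 + 5336 = 9120 J.

W_total ≈ 9120 J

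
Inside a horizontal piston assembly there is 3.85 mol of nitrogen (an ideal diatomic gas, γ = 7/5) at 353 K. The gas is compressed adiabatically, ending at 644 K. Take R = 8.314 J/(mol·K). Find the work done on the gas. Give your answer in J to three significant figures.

Adiabatic ⇒ Q = 0, so W_by = −ΔU = nCᵥ(T₁ − T₂).
Cᵥ = 5R/2 = 20.79 J/(mol·K).
W = (3.85)(20.79)(353 − 644) = -23286 J.
Work on gas = −W_by = 23286 J.

W ≈ 23300 J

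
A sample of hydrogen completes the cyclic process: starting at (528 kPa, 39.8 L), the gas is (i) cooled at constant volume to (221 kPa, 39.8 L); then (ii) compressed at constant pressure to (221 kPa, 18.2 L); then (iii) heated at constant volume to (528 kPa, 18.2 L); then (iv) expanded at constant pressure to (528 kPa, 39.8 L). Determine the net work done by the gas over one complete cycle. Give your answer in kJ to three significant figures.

W_net ≈ 6.63 kJ

Constant-volume legs do no work.
W(ii) = (221)(18.2 − 39.8) = -4774 J; W(iv) = (528)(39.8 − 18.2) = 11405 J.
W_net = -4774 + 11405 = 6631 J (the clockwise enclosed area).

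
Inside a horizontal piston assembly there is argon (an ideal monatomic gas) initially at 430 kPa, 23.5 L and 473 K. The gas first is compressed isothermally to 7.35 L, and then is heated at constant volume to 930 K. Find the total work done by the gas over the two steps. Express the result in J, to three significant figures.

W_total ≈ -11700 J

Step 1 (isothermal): W = P₁V₁ ln(V₂/V₁) = (10105) ln(7.35/23.5) = -11745 J.
Step 2 (isochoric): W = 0 (constant volume).
W_total = -11745 + 0 = -11745 J.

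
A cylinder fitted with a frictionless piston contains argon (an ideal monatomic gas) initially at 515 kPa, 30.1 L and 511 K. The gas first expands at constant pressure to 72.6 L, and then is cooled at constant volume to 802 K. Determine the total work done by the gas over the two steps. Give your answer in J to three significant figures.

W_total ≈ 21900 J

Step 1 (isobaric): W = PΔV = (515 kPa)(72.6 − 30.1 L) = 21887 J.
Step 2 (isochoric): W = 0 (constant volume).
W_total = 21887 + 0 = 21887 J.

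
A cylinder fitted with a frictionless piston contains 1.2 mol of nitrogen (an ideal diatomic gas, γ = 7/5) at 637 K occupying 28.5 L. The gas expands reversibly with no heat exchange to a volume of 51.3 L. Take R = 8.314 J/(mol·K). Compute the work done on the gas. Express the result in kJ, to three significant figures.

Adiabatic: TV^(γ−1) = const with γ = 7/5.
T₂ = T₁ (V₁/V₂)^(γ−1) = 637 × (28.5/51.3)^0.4 = 637 × 0.7905 = 503.5 K.
W_by = nCᵥ(T₁ − T₂) = (1.2)(20.79)(637 − 503.5) = 3329 J.
Work on gas = −W_by = -3329 J.

W ≈ -3.33 kJ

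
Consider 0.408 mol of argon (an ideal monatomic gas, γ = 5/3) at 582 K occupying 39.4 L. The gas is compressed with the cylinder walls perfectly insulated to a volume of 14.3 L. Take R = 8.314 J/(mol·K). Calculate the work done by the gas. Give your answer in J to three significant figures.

Adiabatic: TV^(γ−1) = const with γ = 5/3.
T₂ = T₁ (V₁/V₂)^(γ−1) = 582 × (39.4/14.3)^0.667 = 582 × 1.965 = 1144 K.
W_by = nCᵥ(T₁ − T₂) = (0.408)(12.47)(582 − 1144) = -2859 J.

W ≈ -2860 J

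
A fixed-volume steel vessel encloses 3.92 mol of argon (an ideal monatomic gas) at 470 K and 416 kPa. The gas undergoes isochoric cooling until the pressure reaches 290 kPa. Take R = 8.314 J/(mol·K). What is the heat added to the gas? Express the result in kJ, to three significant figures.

Q ≈ -6.96 kJ

Constant volume ⇒ W = 0, so Q = ΔU = nCᵥΔT with Cᵥ = 3R/2 = 12.47 J/(mol·K).
At constant V, T₂/T₁ = P₂/P₁ ⇒ ΔT = T₁(P₂/P₁ − 1) = 470·(290/416 − 1) = -142.4 K.
ΔU = (3.92)(12.47)(-142.4) = -6959 J.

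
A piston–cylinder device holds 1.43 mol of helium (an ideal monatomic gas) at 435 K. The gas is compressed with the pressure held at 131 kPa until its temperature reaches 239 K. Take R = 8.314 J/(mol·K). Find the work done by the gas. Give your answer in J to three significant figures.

Isobaric: W = P ΔV = nR ΔT.
W = (1.43)(8.314)(239 − 435) = -2330 J.

W ≈ -2330 J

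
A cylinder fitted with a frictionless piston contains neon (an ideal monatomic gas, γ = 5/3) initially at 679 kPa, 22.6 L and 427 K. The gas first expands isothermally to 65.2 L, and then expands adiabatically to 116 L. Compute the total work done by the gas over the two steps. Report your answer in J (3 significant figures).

Step 1 (isothermal): W = P₁V₁ ln(V₂/V₁) = (15345) ln(65.2/22.6) = 16259 J.
After step 1: P = 235.4 kPa, V = 65.2 L, T = 427 K.
Step 2 (adiabatic): W = (P₁V₁ − P₂V₂)/(γ−1) = (15345 − 10451)/0.667 = 7341 J.
W_total = 16259 + 7341 = 23600 J.

W_total ≈ 23600 J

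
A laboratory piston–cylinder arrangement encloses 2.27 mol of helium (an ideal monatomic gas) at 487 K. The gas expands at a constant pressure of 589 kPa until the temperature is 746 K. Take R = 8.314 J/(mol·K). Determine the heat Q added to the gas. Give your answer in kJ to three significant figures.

Isobaric: W = nRΔT = (2.27)(8.314)(259) = 4888 J.
ΔU = nCᵥΔT with Cᵥ = 3R/2: ΔU = (2.27)(12.47)(259) = 7332 J.
Q = ΔU + W = 7332 + 4888 = 12220 J.

Q ≈ 12.2 kJ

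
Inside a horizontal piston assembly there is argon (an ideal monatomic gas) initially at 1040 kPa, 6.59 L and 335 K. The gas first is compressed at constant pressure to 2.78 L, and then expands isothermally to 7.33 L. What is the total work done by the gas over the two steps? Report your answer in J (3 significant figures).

W_total ≈ -1160 J

Step 1 (isobaric): W = PΔV = (1040 kPa)(2.78 − 6.59 L) = -3962 J.
After step 1: P = 1040 kPa, V = 2.78 L, T = 141.3 K.
Step 2 (isothermal): W = P₁V₁ ln(V₂/V₁) = (2891) ln(7.33/2.78) = 2803 J.
W_total = -3962 + 2803 = -1159 J.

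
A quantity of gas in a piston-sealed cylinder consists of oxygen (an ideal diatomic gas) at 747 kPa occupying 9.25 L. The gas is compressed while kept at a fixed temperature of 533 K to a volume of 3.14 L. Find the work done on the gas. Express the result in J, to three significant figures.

Isothermal: W = nRT ln(V₂/V₁) = P₁V₁ ln(V₂/V₁).
P₁V₁ = (747 kPa)(9.25 L) = 6910 J.
W = 6910 × ln(3.14/9.25) = 6910 × -1.08
W_by_gas = -7465 J; work on gas = −W_by = 7465 J.

W ≈ 7470 J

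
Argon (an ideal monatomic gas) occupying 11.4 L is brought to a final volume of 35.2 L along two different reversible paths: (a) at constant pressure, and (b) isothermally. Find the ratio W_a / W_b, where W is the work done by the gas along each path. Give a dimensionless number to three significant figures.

Path (a) isobaric: W = P₁(V₂ − V₁) → W_a/(P₁V₁) = 2.088.
Path (b) isothermal: W = P₁V₁ ln(V₂/V₁) → W_b/(P₁V₁) = 1.127.
W_a / W_b = 2.088 / 1.127 = 1.852.

W_a / W_b ≈ 1.85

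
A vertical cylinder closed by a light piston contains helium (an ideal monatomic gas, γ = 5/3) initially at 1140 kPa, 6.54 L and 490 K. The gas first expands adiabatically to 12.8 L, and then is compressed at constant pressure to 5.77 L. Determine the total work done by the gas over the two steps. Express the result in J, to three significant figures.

W_total ≈ 1420 J

Step 1 (adiabatic): W = (P₁V₁ − P₂V₂)/(γ−1) = (7456 − 4765)/0.667 = 4036 J.
After step 1: P = 372.3 kPa, V = 12.8 L, T = 313.2 K.
Step 2 (isobaric): W = PΔV = (372.3 kPa)(5.77 − 12.8 L) = -2617 J.
W_total = 4036 − 2617 = 1419 J.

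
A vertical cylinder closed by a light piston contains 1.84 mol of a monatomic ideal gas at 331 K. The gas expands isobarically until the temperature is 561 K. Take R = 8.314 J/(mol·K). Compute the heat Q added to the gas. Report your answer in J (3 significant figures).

Isobaric: W = nRΔT = (1.84)(8.314)(230) = 3518 J.
ΔU = nCᵥΔT with Cᵥ = 3R/2: ΔU = (1.84)(12.47)(230) = 5278 J.
Q = ΔU + W = 5278 + 3518 = 8796 J.

Q ≈ 8800 J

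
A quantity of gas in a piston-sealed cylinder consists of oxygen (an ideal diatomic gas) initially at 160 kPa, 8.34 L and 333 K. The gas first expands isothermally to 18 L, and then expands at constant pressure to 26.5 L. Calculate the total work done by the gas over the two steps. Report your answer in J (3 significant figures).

W_total ≈ 1660 J

Step 1 (isothermal): W = P₁V₁ ln(V₂/V₁) = (1334) ln(18/8.34) = 1027 J.
After step 1: P = 74.13 kPa, V = 18 L, T = 333 K.
Step 2 (isobaric): W = PΔV = (74.13 kPa)(26.5 − 18 L) = 630.1 J.
W_total = 1027 + 630.1 = 1657 J.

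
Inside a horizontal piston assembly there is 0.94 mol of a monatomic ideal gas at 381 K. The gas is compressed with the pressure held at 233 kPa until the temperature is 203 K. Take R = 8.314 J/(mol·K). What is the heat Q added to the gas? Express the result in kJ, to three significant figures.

Q ≈ -3.48 kJ

Isobaric: W = nRΔT = (0.94)(8.314)(-178) = -1391 J.
ΔU = nCᵥΔT with Cᵥ = 3R/2: ΔU = (0.94)(12.47)(-178) = -2087 J.
Q = ΔU + W = -2087 − 1391 = -3478 J.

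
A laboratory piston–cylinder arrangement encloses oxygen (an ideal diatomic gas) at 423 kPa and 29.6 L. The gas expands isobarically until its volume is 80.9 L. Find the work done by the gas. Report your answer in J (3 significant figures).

Isobaric: W = P ΔV.
W = (423 kPa)(80.9 − 29.6 L) = (423)(51.3) = 21700 J.

W ≈ 21700 J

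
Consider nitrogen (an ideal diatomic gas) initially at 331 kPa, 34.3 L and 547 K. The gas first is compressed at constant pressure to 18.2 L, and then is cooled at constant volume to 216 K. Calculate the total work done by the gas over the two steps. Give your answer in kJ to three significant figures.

Step 1 (isobaric): W = PΔV = (331 kPa)(18.2 − 34.3 L) = -5329 J.
Step 2 (isochoric): W = 0 (constant volume).
W_total = -5329 + 0 = -5329 J.

W_total ≈ -5.33 kJ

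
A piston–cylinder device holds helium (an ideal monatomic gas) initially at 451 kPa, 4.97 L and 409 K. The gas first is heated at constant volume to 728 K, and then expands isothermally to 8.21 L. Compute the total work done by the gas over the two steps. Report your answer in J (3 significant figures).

Step 1 (isochoric): W = 0 (constant volume).
After step 1: P = 802.8 kPa (V unchanged).
Step 2 (isothermal): W = P₁V₁ ln(V₂/V₁) = (3990) ln(8.21/4.97) = 2003 J.
W_total = 0 + 2003 = 2003 J.

W_total ≈ 2000 J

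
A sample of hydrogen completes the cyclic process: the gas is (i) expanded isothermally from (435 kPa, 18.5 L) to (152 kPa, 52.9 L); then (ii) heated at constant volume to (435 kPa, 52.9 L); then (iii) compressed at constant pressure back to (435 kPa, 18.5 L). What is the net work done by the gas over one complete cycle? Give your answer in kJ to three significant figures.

W_net ≈ -6.51 kJ

Leg (i): W = PᵢVᵢ ln(V_f/Vᵢ) = (8048) ln(52.9/18.5) = 8455 J.
Leg (ii): W = 0.
Leg (iii): W = PΔV = (435)(18.5 − 52.9) = -14964 J.
W_net = 8455 − 14964 = -6509 J.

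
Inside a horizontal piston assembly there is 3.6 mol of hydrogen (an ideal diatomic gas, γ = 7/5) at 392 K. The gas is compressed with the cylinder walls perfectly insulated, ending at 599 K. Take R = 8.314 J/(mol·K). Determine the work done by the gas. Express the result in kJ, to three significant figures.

W ≈ -15.5 kJ

Adiabatic ⇒ Q = 0, so W_by = −ΔU = nCᵥ(T₁ − T₂).
Cᵥ = 5R/2 = 20.79 J/(mol·K).
W = (3.6)(20.79)(392 − 599) = -15489 J.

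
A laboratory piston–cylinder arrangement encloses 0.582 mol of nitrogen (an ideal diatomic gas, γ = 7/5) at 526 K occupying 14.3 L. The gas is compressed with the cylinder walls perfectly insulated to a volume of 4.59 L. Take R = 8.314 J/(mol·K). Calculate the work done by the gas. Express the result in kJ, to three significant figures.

W ≈ -3.66 kJ

Adiabatic: TV^(γ−1) = const with γ = 7/5.
T₂ = T₁ (V₁/V₂)^(γ−1) = 526 × (14.3/4.59)^0.4 = 526 × 1.575 = 828.7 K.
W_by = nCᵥ(T₁ − T₂) = (0.582)(20.79)(526 − 828.7) = -3662 J.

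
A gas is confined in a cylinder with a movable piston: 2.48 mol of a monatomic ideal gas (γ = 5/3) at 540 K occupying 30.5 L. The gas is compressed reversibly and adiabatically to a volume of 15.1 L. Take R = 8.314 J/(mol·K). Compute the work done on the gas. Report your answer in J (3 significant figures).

W ≈ 9990 J

Adiabatic: TV^(γ−1) = const with γ = 5/3.
T₂ = T₁ (V₁/V₂)^(γ−1) = 540 × (30.5/15.1)^0.667 = 540 × 1.598 = 862.9 K.
W_by = nCᵥ(T₁ − T₂) = (2.48)(12.47)(540 − 862.9) = -9986 J.
Work on gas = −W_by = 9986 J.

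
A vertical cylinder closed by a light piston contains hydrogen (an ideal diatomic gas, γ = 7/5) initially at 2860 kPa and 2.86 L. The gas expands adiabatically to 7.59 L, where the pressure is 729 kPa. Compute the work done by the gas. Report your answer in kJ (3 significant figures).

Adiabatic: W = (P₁V₁ − P₂V₂)/(γ − 1) with γ = 7/5.
P₁V₁ = 8180 J, P₂V₂ = 5533 J.
W = (8180 − 5533) / 0.4 = 6616 J.

W ≈ 6.62 kJ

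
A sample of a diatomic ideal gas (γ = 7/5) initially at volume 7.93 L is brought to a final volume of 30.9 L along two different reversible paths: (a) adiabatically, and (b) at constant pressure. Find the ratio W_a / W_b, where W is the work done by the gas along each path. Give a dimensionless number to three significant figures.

Path (a) adiabatic: W = P₁V₁(1 − (V₁/V₂)^(γ−1))/(γ−1) → W_a/(P₁V₁) = 1.049.
Path (b) isobaric: W = P₁(V₂ − V₁) → W_b/(P₁V₁) = 2.897.
W_a / W_b = 1.049 / 2.897 = 0.3622.

W_a / W_b ≈ 0.362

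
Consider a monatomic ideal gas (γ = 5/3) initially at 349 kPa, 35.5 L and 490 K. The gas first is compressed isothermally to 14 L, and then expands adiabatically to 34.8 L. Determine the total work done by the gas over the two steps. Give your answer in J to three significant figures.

Step 1 (isothermal): W = P₁V₁ ln(V₂/V₁) = (12390) ln(14/35.5) = -11528 J.
After step 1: P = 885 kPa, V = 14 L, T = 490 K.
Step 2 (adiabatic): W = (P₁V₁ − P₂V₂)/(γ−1) = (12390 − 6752)/0.667 = 8457 J.
W_total = -11528 + 8457 = -3072 J.

W_total ≈ -3070 J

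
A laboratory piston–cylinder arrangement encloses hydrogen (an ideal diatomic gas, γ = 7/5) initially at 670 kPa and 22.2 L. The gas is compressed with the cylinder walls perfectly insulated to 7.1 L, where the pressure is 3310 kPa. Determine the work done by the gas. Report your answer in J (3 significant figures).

Adiabatic: W = (P₁V₁ − P₂V₂)/(γ − 1) with γ = 7/5.
P₁V₁ = 14874 J, P₂V₂ = 23501 J.
W = (14874 − 23501) / 0.4 = -21568 J.

W ≈ -21600 J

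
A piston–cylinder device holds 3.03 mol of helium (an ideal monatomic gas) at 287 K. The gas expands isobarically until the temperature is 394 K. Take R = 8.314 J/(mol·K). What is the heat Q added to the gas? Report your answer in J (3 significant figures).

Isobaric: W = nRΔT = (3.03)(8.314)(107) = 2695 J.
ΔU = nCᵥΔT with Cᵥ = 3R/2: ΔU = (3.03)(12.47)(107) = 4043 J.
Q = ΔU + W = 4043 + 2695 = 6739 J.

Q ≈ 6740 J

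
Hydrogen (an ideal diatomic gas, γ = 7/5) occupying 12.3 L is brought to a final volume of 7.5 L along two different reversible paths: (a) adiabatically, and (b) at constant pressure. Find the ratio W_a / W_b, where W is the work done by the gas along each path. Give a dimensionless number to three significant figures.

Path (a) adiabatic: W = P₁V₁(1 − (V₁/V₂)^(γ−1))/(γ−1) → W_a/(P₁V₁) = -0.547.
Path (b) isobaric: W = P₁(V₂ − V₁) → W_b/(P₁V₁) = -0.3902.
W_a / W_b = -0.547 / -0.3902 = 1.402.

W_a / W_b ≈ 1.40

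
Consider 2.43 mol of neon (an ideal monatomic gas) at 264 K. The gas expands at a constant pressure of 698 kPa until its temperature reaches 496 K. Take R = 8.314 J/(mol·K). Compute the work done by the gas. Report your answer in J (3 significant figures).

W ≈ 4690 J

Isobaric: W = P ΔV = nR ΔT.
W = (2.43)(8.314)(496 − 264) = 4687 J.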